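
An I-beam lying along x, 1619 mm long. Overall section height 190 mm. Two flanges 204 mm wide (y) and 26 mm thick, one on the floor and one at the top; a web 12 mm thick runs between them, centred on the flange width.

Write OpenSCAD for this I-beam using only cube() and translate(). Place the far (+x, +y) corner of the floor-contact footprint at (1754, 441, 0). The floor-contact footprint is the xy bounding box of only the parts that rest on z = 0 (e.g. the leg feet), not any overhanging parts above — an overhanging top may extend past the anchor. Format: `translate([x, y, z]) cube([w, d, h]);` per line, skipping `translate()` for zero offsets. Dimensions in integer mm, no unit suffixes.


translate([135, 237, 0]) cube([1619, 204, 26]);
translate([135, 333, 26]) cube([1619, 12, 138]);
translate([135, 237, 164]) cube([1619, 204, 26]);


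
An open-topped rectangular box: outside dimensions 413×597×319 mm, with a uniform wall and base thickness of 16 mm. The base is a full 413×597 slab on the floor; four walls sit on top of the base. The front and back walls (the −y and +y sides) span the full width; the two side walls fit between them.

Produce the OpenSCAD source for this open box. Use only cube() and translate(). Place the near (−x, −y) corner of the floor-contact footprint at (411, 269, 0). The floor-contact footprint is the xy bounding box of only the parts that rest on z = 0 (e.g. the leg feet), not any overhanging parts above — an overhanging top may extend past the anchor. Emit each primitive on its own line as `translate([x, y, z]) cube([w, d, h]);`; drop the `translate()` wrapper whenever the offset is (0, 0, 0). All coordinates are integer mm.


translate([411, 269, 0]) cube([413, 597, 16]);
translate([411, 269, 16]) cube([413, 16, 303]);
translate([411, 850, 16]) cube([413, 16, 303]);
translate([411, 285, 16]) cube([16, 565, 303]);
translate([808, 285, 16]) cube([16, 565, 303]);


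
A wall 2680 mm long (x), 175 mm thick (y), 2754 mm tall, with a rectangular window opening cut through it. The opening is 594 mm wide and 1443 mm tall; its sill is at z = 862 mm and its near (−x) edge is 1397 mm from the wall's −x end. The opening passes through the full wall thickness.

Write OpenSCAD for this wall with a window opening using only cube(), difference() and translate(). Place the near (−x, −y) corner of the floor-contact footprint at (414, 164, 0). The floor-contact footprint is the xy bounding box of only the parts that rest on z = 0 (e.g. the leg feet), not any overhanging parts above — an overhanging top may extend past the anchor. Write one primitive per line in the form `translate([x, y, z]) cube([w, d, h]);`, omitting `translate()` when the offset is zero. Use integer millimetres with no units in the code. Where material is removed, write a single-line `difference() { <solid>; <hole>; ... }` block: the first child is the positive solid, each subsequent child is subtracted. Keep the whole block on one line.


difference() { translate([414, 164, 0]) cube([2680, 175, 2754]); translate([1811, 164, 862]) cube([594, 175, 1443]); }


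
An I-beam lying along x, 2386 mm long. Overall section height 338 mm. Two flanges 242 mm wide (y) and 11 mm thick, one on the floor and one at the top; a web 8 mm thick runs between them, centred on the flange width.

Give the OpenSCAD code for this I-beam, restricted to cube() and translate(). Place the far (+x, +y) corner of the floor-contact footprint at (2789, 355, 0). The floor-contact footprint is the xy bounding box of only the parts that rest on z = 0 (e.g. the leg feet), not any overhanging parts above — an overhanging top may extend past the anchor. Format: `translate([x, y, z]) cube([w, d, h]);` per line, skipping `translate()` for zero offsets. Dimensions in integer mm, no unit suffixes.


translate([403, 113, 0]) cube([2386, 242, 11]);
translate([403, 230, 11]) cube([2386, 8, 316]);
translate([403, 113, 327]) cube([2386, 242, 11]);


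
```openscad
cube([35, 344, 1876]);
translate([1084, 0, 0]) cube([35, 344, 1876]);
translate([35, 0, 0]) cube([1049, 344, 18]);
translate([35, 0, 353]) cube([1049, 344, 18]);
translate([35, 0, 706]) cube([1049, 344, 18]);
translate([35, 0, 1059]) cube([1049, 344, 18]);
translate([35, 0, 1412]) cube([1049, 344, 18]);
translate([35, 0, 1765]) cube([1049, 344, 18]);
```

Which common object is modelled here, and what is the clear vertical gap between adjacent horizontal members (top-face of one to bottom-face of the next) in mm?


A bookshelf. The clear shelf gap is 335 mm.

Two tall side panels with 6 horizontal boards between them — a bookshelf. The first two shelf undersides are at z = 0 and z = 353; with shelf thickness 18, the clear gap is 353 − 0 − 18 = 335 mm.


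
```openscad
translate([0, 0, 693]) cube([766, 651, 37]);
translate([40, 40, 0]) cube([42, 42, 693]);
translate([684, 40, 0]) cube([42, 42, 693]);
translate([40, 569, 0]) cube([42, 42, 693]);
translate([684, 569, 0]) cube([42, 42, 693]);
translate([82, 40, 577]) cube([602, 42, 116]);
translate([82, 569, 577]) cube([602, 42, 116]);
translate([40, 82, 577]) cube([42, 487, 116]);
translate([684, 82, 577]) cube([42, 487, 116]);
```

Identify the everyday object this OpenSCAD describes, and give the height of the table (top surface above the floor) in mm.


A table. The table height is 730 mm.

A 766×651×37 slab sits at z = 693 on four 42 mm square posts — a table. The top surface is at 693 + 37 = 730 mm.


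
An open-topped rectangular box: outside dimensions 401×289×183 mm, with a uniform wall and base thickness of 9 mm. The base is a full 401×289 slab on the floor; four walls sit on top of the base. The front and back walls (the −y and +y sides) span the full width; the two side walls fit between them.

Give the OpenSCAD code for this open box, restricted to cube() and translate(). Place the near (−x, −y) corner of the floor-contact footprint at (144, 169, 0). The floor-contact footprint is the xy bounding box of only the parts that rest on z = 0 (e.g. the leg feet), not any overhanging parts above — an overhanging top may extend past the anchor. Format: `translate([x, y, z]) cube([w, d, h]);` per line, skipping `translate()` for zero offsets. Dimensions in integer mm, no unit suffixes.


translate([144, 169, 0]) cube([401, 289, 9]);
translate([144, 169, 9]) cube([401, 9, 174]);
translate([144, 449, 9]) cube([401, 9, 174]);
translate([144, 178, 9]) cube([9, 271, 174]);
translate([536, 178, 9]) cube([9, 271, 174]);


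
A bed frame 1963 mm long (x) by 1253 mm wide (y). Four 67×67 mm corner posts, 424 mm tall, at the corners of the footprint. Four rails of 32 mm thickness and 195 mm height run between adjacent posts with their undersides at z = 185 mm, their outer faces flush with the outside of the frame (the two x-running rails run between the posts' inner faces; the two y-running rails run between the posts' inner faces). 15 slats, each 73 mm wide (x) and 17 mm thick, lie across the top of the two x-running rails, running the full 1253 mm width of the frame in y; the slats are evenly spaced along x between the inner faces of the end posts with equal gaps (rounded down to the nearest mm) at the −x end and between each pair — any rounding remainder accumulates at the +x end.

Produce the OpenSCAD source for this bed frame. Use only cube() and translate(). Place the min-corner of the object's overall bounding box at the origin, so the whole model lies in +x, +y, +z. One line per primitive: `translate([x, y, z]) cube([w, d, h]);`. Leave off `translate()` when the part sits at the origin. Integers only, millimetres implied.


cube([67, 67, 424]);
translate([0, 1186, 0]) cube([67, 67, 424]);
translate([1896, 0, 0]) cube([67, 67, 424]);
translate([1896, 1186, 0]) cube([67, 67, 424]);
translate([67, 0, 185]) cube([1829, 32, 195]);
translate([67, 1221, 185]) cube([1829, 32, 195]);
translate([0, 67, 185]) cube([32, 1119, 195]);
translate([1931, 67, 185]) cube([32, 1119, 195]);
translate([112, 0, 380]) cube([73, 1253, 17]);
translate([230, 0, 380]) cube([73, 1253, 17]);
translate([348, 0, 380]) cube([73, 1253, 17]);
translate([466, 0, 380]) cube([73, 1253, 17]);
translate([584, 0, 380]) cube([73, 1253, 17]);
translate([702, 0, 380]) cube([73, 1253, 17]);
translate([820, 0, 380]) cube([73, 1253, 17]);
translate([938, 0, 380]) cube([73, 1253, 17]);
translate([1056, 0, 380]) cube([73, 1253, 17]);
translate([1174, 0, 380]) cube([73, 1253, 17]);
translate([1292, 0, 380]) cube([73, 1253, 17]);
translate([1410, 0, 380]) cube([73, 1253, 17]);
translate([1528, 0, 380]) cube([73, 1253, 17]);
translate([1646, 0, 380]) cube([73, 1253, 17]);
translate([1764, 0, 380]) cube([73, 1253, 17]);


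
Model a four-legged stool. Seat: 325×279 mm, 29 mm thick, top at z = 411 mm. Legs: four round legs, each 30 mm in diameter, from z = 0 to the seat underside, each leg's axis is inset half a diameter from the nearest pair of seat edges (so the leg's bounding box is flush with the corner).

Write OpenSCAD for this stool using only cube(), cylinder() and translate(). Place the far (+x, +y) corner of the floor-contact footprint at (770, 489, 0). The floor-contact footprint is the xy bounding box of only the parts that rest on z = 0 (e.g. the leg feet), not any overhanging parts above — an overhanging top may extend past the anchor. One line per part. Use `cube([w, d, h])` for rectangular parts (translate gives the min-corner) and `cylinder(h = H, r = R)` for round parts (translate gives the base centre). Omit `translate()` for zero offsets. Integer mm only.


// leg_h = 411 - 29 = 382
translate([445, 210, 382]) cube([325, 279, 29]);
translate([460, 225, 0]) cylinder(h = 382, r = 15);
translate([755, 225, 0]) cylinder(h = 382, r = 15);
translate([460, 474, 0]) cylinder(h = 382, r = 15);
translate([755, 474, 0]) cylinder(h = 382, r = 15);


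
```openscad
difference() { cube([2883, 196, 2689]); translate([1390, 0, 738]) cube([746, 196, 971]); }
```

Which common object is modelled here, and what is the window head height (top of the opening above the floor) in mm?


A wall with a window opening. The window head height is 1709 mm.

A wall with a rectangular opening subtracted — a window. Sill at z = 738, opening 971 mm tall, so the head is at 738 + 971 = 1709 mm.


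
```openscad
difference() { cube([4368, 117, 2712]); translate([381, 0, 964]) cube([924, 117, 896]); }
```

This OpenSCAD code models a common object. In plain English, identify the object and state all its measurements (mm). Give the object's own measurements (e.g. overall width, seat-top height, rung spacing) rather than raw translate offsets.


A wall 4368 mm long (x), 117 mm thick (y), 2712 mm tall, with a rectangular window opening cut through it. The opening is 924 mm wide and 896 mm tall; its sill is at z = 964 mm and its near (−x) edge is 381 mm from the wall's −x end. The opening passes through the full wall thickness.


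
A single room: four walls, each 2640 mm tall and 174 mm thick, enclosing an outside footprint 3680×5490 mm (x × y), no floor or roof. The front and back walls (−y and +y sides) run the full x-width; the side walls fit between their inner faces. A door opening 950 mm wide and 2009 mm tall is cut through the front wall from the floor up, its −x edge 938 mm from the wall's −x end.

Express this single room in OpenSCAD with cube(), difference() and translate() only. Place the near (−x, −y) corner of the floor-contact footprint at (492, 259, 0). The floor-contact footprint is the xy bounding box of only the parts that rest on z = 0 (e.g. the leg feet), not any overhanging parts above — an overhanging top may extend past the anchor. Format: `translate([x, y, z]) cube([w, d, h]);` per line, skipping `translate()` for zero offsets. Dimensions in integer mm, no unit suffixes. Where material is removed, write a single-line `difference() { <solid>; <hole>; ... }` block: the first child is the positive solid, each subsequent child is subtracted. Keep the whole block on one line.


difference() { translate([492, 259, 0]) cube([3680, 174, 2640]); translate([1430, 259, 0]) cube([950, 174, 2009]); }
translate([492, 5575, 0]) cube([3680, 174, 2640]);
translate([492, 433, 0]) cube([174, 5142, 2640]);
translate([3998, 433, 0]) cube([174, 5142, 2640]);


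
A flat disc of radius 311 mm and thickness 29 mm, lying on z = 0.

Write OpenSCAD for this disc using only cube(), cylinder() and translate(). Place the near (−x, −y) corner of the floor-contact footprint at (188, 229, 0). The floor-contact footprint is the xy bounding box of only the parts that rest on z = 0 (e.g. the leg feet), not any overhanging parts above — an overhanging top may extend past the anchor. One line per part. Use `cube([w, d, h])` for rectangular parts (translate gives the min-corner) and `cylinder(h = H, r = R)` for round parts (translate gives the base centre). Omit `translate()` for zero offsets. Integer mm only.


translate([499, 540, 0]) cylinder(h = 29, r = 311);


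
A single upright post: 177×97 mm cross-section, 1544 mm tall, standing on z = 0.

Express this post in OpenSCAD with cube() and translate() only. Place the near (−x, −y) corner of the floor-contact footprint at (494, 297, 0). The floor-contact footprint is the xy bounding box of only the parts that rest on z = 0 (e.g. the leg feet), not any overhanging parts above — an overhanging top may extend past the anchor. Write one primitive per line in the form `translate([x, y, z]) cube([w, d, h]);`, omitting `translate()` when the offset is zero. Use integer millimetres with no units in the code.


translate([494, 297, 0]) cube([177, 97, 1544]);


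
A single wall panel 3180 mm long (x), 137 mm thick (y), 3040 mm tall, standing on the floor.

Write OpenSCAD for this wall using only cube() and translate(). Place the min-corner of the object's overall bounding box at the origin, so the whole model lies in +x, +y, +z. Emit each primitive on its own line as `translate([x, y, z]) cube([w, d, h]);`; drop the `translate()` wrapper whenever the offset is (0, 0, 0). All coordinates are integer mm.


cube([3180, 137, 3040]);


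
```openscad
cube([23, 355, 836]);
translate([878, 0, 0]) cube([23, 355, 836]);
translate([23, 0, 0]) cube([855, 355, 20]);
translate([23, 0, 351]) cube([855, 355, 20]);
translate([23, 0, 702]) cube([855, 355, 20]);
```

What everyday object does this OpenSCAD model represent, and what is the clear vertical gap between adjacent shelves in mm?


A bookshelf. The clear shelf gap is 331 mm.

Two tall side panels with 3 horizontal boards between them — a bookshelf. The first two shelf undersides are at z = 0 and z = 351; with shelf thickness 20, the clear gap is 351 − 0 − 20 = 331 mm.


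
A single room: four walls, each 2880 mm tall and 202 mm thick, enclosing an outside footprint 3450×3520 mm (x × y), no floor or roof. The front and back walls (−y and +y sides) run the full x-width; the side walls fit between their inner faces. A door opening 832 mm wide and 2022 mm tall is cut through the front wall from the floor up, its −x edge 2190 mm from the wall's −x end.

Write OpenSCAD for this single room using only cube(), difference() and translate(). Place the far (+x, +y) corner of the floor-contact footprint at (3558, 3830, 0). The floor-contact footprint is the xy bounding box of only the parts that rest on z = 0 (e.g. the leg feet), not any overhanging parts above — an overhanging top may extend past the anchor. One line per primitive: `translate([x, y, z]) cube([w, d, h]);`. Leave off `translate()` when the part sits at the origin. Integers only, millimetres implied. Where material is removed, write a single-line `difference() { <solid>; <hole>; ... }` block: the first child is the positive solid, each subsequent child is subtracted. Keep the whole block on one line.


difference() { translate([108, 310, 0]) cube([3450, 202, 2880]); translate([2298, 310, 0]) cube([832, 202, 2022]); }
translate([108, 3628, 0]) cube([3450, 202, 2880]);
translate([108, 512, 0]) cube([202, 3116, 2880]);
translate([3356, 512, 0]) cube([202, 3116, 2880]);


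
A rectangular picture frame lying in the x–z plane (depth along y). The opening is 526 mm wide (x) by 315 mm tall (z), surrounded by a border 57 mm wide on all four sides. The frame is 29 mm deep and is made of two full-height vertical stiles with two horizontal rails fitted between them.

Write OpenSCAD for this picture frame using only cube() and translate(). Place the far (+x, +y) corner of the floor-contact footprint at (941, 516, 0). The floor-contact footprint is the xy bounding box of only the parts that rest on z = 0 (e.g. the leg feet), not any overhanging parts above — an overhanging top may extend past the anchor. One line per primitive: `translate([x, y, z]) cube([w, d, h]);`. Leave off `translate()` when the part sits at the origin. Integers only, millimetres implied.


translate([301, 487, 0]) cube([57, 29, 429]);
translate([884, 487, 0]) cube([57, 29, 429]);
translate([358, 487, 0]) cube([526, 29, 57]);
translate([358, 487, 372]) cube([526, 29, 57]);


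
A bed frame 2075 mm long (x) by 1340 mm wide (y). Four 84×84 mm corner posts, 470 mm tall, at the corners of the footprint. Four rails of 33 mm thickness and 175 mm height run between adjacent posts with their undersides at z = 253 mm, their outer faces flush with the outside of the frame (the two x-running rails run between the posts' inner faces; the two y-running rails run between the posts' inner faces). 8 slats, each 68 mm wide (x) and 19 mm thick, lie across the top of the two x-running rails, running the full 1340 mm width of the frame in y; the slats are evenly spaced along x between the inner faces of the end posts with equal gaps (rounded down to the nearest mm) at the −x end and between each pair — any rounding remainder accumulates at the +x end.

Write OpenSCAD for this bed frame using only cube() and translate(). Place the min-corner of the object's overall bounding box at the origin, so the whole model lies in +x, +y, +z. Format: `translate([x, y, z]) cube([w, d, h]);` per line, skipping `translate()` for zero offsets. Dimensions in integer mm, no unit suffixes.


cube([84, 84, 470]);
translate([0, 1256, 0]) cube([84, 84, 470]);
translate([1991, 0, 0]) cube([84, 84, 470]);
translate([1991, 1256, 0]) cube([84, 84, 470]);
translate([84, 0, 253]) cube([1907, 33, 175]);
translate([84, 1307, 253]) cube([1907, 33, 175]);
translate([0, 84, 253]) cube([33, 1172, 175]);
translate([2042, 84, 253]) cube([33, 1172, 175]);
translate([235, 0, 428]) cube([68, 1340, 19]);
translate([454, 0, 428]) cube([68, 1340, 19]);
translate([673, 0, 428]) cube([68, 1340, 19]);
translate([892, 0, 428]) cube([68, 1340, 19]);
translate([1111, 0, 428]) cube([68, 1340, 19]);
translate([1330, 0, 428]) cube([68, 1340, 19]);
translate([1549, 0, 428]) cube([68, 1340, 19]);
translate([1768, 0, 428]) cube([68, 1340, 19]);


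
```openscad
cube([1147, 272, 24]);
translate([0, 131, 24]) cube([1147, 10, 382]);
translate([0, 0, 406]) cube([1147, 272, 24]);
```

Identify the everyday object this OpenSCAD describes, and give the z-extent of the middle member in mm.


An I-beam. The web height is 382 mm.

Two wide flanges with a thin centred web — an I-beam. Overall 430 mm minus two 24 mm flanges gives a web of 430 − 2·24 = 382 mm.


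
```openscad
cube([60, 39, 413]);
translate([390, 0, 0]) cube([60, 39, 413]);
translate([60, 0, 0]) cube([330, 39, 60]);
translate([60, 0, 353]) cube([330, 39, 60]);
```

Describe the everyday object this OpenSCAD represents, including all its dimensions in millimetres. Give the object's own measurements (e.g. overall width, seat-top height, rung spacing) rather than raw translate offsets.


A rectangular picture frame lying in the x–z plane (depth along y). The opening is 330 mm wide (x) by 293 mm tall (z), surrounded by a border 60 mm wide on all four sides. The frame is 39 mm deep and is made of two full-height vertical stiles with two horizontal rails fitted between them.


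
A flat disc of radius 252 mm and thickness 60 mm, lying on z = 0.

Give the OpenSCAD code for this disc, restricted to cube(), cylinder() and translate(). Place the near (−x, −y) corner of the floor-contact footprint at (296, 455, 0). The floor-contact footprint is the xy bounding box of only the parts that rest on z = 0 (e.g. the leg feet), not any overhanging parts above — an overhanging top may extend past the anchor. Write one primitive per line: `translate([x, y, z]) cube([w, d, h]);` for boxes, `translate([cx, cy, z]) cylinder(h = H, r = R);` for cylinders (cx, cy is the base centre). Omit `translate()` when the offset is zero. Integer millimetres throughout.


translate([548, 707, 0]) cylinder(h = 60, r = 252);


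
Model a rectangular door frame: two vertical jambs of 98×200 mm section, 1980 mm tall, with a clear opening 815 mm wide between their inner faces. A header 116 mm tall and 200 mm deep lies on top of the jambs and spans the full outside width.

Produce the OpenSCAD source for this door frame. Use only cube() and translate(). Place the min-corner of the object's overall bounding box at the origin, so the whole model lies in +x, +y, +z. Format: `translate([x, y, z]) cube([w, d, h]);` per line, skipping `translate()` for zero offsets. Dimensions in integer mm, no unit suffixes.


cube([98, 200, 1980]);
translate([913, 0, 0]) cube([98, 200, 1980]);
translate([0, 0, 1980]) cube([1011, 200, 116]);


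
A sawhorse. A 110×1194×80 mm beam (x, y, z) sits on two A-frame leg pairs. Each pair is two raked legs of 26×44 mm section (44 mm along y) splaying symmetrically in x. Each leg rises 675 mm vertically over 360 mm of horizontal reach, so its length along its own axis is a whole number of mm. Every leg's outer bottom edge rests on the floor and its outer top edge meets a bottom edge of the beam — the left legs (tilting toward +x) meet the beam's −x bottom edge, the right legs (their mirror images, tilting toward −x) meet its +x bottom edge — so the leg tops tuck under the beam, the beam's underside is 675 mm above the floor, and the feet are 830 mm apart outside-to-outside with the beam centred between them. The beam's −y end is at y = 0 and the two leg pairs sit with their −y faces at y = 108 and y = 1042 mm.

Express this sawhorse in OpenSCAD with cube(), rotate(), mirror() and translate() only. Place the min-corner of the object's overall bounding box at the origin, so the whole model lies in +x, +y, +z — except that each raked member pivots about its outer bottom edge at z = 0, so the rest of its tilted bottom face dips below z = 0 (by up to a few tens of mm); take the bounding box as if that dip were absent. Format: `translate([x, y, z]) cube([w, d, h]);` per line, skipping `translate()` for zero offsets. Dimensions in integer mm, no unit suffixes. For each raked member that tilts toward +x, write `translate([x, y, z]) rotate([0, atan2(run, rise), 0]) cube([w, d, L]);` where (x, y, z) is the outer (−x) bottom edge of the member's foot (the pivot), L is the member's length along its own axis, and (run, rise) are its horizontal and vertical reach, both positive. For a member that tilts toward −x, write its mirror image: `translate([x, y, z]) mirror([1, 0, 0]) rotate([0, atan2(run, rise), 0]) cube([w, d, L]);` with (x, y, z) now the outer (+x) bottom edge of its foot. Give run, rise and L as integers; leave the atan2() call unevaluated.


translate([360, 0, 675]) cube([110, 1194, 80]);
translate([0, 108, 0]) rotate([0, atan2(360, 675), 0]) cube([26, 44, 765]);
translate([830, 108, 0]) mirror([1, 0, 0]) rotate([0, atan2(360, 675), 0]) cube([26, 44, 765]);
translate([0, 1042, 0]) rotate([0, atan2(360, 675), 0]) cube([26, 44, 765]);
translate([830, 1042, 0]) mirror([1, 0, 0]) rotate([0, atan2(360, 675), 0]) cube([26, 44, 765]);


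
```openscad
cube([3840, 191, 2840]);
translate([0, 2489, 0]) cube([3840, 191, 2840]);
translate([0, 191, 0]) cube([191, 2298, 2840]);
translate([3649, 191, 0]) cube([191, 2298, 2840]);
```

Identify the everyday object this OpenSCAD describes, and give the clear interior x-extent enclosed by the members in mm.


A house (or room) frame. The interior width is 3458 mm.

Four 2840 mm walls enclosing a rectangle with no floor or roof — a room or house frame. Outside width is 3840 mm and wall thickness is 191 mm, so the interior width is 3840 − 2 × 191 = 3458 mm.


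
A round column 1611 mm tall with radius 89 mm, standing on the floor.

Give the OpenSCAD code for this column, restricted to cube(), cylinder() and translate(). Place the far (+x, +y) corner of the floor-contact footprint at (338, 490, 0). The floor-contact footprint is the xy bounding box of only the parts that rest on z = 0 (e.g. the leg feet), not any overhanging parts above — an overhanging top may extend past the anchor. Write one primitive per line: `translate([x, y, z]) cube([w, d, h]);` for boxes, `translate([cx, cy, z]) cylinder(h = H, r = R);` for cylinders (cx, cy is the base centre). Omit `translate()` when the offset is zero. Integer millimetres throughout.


translate([249, 401, 0]) cylinder(h = 1611, r = 89);


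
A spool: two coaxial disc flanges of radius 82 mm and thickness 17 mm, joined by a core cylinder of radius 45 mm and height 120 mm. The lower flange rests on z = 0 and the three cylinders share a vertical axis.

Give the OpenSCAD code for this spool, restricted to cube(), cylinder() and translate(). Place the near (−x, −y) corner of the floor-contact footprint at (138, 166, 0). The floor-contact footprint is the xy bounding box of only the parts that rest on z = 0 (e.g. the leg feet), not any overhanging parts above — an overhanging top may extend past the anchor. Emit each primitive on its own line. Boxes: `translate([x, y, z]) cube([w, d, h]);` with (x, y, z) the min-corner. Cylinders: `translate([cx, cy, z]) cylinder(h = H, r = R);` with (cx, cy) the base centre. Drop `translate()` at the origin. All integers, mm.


translate([220, 248, 0]) cylinder(h = 17, r = 82);
translate([220, 248, 17]) cylinder(h = 120, r = 45);
translate([220, 248, 137]) cylinder(h = 17, r = 82);


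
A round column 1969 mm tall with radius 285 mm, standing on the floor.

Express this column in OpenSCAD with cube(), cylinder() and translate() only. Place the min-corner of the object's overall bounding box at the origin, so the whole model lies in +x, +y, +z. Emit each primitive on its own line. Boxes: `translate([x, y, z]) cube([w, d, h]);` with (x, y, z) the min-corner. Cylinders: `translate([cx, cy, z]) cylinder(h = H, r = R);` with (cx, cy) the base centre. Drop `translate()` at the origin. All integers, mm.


translate([285, 285, 0]) cylinder(h = 1969, r = 285);


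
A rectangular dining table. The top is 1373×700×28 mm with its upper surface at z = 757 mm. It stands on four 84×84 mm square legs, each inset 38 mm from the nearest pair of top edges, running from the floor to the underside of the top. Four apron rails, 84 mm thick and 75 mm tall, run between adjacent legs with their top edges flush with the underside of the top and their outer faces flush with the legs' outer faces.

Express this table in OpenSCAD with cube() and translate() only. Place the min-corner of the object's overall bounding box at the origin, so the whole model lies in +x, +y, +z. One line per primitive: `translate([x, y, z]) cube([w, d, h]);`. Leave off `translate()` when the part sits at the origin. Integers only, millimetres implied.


translate([0, 0, 729]) cube([1373, 700, 28]);
translate([38, 38, 0]) cube([84, 84, 729]);
translate([1251, 38, 0]) cube([84, 84, 729]);
translate([38, 578, 0]) cube([84, 84, 729]);
translate([1251, 578, 0]) cube([84, 84, 729]);
translate([122, 38, 654]) cube([1129, 84, 75]);
translate([122, 578, 654]) cube([1129, 84, 75]);
translate([38, 122, 654]) cube([84, 456, 75]);
translate([1251, 122, 654]) cube([84, 456, 75]);


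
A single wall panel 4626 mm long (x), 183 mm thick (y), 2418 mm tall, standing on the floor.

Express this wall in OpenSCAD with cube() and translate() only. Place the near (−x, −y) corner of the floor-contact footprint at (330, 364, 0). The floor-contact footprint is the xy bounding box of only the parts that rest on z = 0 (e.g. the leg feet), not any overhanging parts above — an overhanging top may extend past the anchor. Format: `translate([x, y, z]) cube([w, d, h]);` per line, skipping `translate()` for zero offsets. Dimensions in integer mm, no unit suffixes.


translate([330, 364, 0]) cube([4626, 183, 2418]);


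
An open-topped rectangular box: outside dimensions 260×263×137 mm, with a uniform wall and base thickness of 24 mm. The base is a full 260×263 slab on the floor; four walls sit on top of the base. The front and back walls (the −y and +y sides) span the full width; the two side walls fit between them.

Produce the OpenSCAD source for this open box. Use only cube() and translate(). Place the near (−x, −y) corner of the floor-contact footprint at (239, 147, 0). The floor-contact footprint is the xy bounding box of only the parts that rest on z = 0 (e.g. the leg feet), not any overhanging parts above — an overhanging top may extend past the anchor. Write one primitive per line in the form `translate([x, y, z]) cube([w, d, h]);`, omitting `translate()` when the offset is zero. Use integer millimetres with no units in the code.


translate([239, 147, 0]) cube([260, 263, 24]);
translate([239, 147, 24]) cube([260, 24, 113]);
translate([239, 386, 24]) cube([260, 24, 113]);
translate([239, 171, 24]) cube([24, 215, 113]);
translate([475, 171, 24]) cube([24, 215, 113]);


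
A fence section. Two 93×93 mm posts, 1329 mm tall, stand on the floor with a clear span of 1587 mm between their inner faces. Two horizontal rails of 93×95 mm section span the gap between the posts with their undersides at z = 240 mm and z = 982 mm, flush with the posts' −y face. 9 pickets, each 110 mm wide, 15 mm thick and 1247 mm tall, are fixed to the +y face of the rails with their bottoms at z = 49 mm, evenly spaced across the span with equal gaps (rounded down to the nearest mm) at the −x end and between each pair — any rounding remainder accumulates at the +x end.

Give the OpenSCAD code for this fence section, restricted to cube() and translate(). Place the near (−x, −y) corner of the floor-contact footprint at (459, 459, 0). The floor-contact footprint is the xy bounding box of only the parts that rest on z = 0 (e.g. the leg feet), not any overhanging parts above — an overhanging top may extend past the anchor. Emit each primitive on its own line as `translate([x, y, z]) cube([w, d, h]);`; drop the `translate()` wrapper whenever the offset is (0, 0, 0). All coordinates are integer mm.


translate([459, 459, 0]) cube([93, 93, 1329]);
translate([2139, 459, 0]) cube([93, 93, 1329]);
translate([552, 459, 240]) cube([1587, 93, 95]);
translate([552, 459, 982]) cube([1587, 93, 95]);
translate([611, 552, 49]) cube([110, 15, 1247]);
translate([780, 552, 49]) cube([110, 15, 1247]);
translate([949, 552, 49]) cube([110, 15, 1247]);
translate([1118, 552, 49]) cube([110, 15, 1247]);
translate([1287, 552, 49]) cube([110, 15, 1247]);
translate([1456, 552, 49]) cube([110, 15, 1247]);
translate([1625, 552, 49]) cube([110, 15, 1247]);
translate([1794, 552, 49]) cube([110, 15, 1247]);
translate([1963, 552, 49]) cube([110, 15, 1247]);


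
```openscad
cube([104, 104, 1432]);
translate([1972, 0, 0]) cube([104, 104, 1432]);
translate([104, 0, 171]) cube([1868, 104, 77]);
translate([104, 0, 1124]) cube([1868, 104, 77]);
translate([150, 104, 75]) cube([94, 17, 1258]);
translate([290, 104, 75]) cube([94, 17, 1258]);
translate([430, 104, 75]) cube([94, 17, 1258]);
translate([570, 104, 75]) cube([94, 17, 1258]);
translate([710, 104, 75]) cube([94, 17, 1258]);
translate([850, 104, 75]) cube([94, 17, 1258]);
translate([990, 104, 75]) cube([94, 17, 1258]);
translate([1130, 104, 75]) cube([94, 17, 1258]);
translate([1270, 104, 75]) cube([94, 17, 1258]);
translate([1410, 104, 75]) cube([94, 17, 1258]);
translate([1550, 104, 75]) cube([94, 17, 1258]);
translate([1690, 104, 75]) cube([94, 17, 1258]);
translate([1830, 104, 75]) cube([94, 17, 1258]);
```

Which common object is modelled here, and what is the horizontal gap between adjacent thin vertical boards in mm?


A fence section. The picket gap is 46 mm.

Two posts, two rails, 13 pickets — a fence section. Span 1868 mm holds 13 pickets of 94 mm with 14 equal gaps: ⌊(1868 − 13·94) / 14⌋ = 46 mm.


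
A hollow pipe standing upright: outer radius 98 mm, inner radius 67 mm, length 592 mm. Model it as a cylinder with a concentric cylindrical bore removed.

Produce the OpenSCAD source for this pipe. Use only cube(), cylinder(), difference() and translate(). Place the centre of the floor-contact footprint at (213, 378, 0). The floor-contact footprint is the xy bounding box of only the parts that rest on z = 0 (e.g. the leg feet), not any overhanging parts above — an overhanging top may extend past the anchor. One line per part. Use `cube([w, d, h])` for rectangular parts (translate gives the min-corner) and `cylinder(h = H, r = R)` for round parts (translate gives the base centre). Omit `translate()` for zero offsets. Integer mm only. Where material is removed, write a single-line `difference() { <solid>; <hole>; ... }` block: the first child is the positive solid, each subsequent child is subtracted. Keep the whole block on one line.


difference() { translate([213, 378, 0]) cylinder(h = 592, r = 98); translate([213, 378, 0]) cylinder(h = 592, r = 67); }


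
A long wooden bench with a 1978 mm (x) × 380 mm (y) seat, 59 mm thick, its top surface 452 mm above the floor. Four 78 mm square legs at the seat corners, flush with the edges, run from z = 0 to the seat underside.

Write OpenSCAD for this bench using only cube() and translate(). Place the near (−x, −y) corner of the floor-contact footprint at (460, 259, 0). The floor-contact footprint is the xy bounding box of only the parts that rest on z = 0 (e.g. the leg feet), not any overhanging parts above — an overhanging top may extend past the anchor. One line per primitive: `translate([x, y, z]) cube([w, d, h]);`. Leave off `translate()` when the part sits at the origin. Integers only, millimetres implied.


// leg_h = 452 − 59 = 393
translate([460, 259, 393]) cube([1978, 380, 59]);
translate([460, 259, 0]) cube([78, 78, 393]);
translate([460, 561, 0]) cube([78, 78, 393]);
translate([2360, 259, 0]) cube([78, 78, 393]);
translate([2360, 561, 0]) cube([78, 78, 393]);


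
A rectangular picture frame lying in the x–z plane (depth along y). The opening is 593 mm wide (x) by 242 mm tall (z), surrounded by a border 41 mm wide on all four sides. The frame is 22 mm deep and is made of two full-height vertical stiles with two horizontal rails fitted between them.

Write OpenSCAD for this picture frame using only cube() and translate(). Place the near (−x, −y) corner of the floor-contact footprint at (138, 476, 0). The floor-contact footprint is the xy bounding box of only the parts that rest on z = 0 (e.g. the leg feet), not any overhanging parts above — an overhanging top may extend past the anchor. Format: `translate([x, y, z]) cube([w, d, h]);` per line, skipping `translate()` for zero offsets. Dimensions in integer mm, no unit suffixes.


translate([138, 476, 0]) cube([41, 22, 324]);
translate([772, 476, 0]) cube([41, 22, 324]);
translate([179, 476, 0]) cube([593, 22, 41]);
translate([179, 476, 283]) cube([593, 22, 41]);


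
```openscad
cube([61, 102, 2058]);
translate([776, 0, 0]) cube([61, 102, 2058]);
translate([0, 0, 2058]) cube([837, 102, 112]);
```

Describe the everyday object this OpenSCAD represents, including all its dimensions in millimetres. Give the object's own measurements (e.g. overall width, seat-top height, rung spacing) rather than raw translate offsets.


A door frame. The clear opening is 715 mm wide and 2058 mm high. Two 61 mm wide jambs, 102 mm deep, stand either side of the opening from the floor to the top of the opening. A 112 mm thick head sits across the top of both jambs, spanning the full outside width of the frame.


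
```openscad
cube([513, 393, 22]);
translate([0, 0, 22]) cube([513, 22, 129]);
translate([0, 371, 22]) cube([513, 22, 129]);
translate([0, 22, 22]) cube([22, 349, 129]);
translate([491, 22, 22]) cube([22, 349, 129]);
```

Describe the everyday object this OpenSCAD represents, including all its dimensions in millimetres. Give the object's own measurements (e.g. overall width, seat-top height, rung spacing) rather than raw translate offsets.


An open-topped rectangular box: outside dimensions 513×393×151 mm, with a uniform wall and base thickness of 22 mm. The base is a full 513×393 slab on the floor; four walls sit on top of the base. The front and back walls (the −y and +y sides) span the full width; the two side walls fit between them.


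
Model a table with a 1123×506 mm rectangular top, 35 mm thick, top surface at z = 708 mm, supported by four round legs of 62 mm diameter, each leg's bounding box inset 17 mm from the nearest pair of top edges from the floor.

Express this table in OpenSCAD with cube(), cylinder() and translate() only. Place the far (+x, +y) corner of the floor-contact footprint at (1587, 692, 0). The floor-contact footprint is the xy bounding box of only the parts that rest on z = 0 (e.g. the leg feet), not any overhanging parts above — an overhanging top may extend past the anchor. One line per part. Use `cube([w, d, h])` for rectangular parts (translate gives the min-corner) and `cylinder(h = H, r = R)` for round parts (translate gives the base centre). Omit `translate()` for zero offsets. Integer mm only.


// leg_h = 708 - 35 = 673
translate([481, 203, 673]) cube([1123, 506, 35]);
translate([529, 251, 0]) cylinder(h = 673, r = 31);
translate([1556, 251, 0]) cylinder(h = 673, r = 31);
translate([529, 661, 0]) cylinder(h = 673, r = 31);
translate([1556, 661, 0]) cylinder(h = 673, r = 31);


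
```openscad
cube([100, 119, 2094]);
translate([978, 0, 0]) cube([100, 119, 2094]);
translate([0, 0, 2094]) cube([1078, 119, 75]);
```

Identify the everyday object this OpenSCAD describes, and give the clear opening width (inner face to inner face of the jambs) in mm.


A door frame. The clear opening width is 878 mm.

Two 2094 mm tall posts with a header on top — a door frame. The left jamb is 100 mm wide at x = 0; the right jamb starts at x = 978. The clear opening is 978 − 100 = 878 mm.


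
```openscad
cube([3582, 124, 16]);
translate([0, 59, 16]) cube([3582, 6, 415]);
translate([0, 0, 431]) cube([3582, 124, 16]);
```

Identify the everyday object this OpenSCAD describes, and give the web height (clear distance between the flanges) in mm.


An I-beam. The web height is 415 mm.

Two wide flanges with a thin centred web — an I-beam. Overall 447 mm minus two 16 mm flanges gives a web of 447 − 2·16 = 415 mm.


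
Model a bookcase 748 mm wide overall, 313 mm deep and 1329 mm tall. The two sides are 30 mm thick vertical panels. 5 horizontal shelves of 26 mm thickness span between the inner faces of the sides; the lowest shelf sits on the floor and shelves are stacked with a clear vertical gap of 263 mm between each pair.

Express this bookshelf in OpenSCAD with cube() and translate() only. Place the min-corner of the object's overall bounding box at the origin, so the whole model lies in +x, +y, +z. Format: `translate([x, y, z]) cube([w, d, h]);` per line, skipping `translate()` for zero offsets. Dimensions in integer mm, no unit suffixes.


cube([30, 313, 1329]);
translate([718, 0, 0]) cube([30, 313, 1329]);
translate([30, 0, 0]) cube([688, 313, 26]);
translate([30, 0, 289]) cube([688, 313, 26]);
translate([30, 0, 578]) cube([688, 313, 26]);
translate([30, 0, 867]) cube([688, 313, 26]);
translate([30, 0, 1156]) cube([688, 313, 26]);


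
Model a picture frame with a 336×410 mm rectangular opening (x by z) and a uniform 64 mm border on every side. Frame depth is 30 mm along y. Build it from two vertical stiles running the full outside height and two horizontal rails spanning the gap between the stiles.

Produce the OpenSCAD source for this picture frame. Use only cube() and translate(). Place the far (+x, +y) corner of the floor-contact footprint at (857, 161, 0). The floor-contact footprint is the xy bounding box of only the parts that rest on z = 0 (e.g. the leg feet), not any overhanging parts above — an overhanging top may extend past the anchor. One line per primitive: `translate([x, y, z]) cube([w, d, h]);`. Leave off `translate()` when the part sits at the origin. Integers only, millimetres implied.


translate([393, 131, 0]) cube([64, 30, 538]);
translate([793, 131, 0]) cube([64, 30, 538]);
translate([457, 131, 0]) cube([336, 30, 64]);
translate([457, 131, 474]) cube([336, 30, 64]);
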